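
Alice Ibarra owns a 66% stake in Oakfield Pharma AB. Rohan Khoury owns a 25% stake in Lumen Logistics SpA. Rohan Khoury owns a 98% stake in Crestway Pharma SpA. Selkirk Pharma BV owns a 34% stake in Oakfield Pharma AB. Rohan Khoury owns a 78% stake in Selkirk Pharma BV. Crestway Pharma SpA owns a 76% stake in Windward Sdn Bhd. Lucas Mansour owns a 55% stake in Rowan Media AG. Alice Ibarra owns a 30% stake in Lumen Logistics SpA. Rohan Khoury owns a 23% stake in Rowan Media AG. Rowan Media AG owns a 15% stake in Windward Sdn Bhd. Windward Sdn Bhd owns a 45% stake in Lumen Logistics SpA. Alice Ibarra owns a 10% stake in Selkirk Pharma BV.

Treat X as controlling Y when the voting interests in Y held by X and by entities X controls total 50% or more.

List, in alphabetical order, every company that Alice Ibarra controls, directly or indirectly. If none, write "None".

Alice holds 66% of Oakfield, so Alice controls Oakfield.
No other company's threshold is met.

Oakfield Pharma AB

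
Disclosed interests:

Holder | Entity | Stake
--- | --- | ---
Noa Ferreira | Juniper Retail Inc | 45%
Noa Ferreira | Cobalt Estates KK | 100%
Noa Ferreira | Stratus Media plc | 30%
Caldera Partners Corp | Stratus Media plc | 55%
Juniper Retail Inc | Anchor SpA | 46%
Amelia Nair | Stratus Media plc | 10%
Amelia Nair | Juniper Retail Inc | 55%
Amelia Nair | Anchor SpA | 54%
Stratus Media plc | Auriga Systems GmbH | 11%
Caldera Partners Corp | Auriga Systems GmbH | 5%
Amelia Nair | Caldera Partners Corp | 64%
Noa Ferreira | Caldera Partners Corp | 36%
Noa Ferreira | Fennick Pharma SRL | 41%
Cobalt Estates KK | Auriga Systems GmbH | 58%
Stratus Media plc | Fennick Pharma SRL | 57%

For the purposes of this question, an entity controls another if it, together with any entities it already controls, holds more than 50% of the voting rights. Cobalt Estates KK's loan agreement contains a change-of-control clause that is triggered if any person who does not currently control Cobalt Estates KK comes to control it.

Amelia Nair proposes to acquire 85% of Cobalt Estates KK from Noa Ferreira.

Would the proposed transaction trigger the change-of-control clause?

Yes

The purchase adds only to Amelia's holdings (Noa's stake shrinks), so Amelia is the only person who could newly come to control Cobalt.
Amelia holds 64% of Caldera, so Amelia controls Caldera.
Amelia holds 55% of Juniper, so Amelia controls Juniper.
Caldera and Amelia together hold 55% + 10% = 65% of Stratus, so Amelia controls Stratus.
Stratus holds 57% of Fennick, so Amelia controls Fennick.
Amelia and Juniper together hold 54% + 46% = 100% of Anchor, so Amelia controls Anchor.
Neither Amelia nor any entity Amelia controls holds any voting interest in Cobalt.
So before the transaction, Amelia does not control Cobalt.
After the purchase, Amelia holds 85% of Cobalt directly, and Noa's stake falls to 15%.
Amelia holds 85% of Cobalt, so Amelia controls Cobalt.
Amelia did not control Cobalt before and does after, so the clause is triggered.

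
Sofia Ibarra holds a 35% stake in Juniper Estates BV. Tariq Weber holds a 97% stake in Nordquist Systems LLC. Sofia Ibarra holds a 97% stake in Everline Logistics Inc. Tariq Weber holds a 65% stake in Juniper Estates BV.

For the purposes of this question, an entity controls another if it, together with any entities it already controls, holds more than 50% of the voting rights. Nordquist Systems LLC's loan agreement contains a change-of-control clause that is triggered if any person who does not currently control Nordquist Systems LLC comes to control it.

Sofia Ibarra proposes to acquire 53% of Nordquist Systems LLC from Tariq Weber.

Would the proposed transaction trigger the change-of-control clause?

The purchase adds only to Sofia's holdings (Tariq's stake shrinks), so Sofia is the only person who could newly come to control Nordquist.
Sofia holds 97% of Everline, so Sofia controls Everline.
Neither Sofia nor any entity Sofia controls holds any voting interest in Nordquist.
So before the transaction, Sofia does not control Nordquist.
After the purchase, Sofia holds 53% of Nordquist directly, and Tariq's stake falls to 44%.
Sofia holds 53% of Nordquist, so Sofia controls Nordquist.
Sofia did not control Nordquist before and does after, so the clause is triggered.

Yes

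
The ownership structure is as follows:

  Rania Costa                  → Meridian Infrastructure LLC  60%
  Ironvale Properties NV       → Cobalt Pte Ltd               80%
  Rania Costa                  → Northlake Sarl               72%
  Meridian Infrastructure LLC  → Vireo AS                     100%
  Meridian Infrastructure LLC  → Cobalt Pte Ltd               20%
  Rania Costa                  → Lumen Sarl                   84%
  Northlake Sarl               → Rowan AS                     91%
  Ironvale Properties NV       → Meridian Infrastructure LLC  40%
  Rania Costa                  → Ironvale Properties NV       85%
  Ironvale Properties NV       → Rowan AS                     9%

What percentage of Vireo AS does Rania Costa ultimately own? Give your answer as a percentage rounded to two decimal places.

94.00%

Rania reaches Vireo along 2 paths.
Via Meridian: 60% × 100% = 60%.
Via Ironvale → Meridian: 85% × 40% × 100% = 34%.
Total: 60% + 34% = 94%.
Rounded: 94.00%.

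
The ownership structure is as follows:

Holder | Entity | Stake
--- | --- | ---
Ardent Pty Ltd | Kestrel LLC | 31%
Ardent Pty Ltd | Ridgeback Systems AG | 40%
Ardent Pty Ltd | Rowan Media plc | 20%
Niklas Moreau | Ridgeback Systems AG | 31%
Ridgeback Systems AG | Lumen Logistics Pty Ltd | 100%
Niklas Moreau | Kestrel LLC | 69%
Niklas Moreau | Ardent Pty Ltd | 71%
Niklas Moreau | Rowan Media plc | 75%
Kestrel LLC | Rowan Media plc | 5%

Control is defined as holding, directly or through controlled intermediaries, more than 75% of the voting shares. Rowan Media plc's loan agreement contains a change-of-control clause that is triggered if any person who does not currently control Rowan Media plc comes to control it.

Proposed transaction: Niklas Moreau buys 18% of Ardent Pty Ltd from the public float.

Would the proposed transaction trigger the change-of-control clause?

The purchase changes only Niklas's holdings, so Niklas is the only person who could newly come to control Rowan.
Niklas's largest direct stake is 75% in Rowan, which does not meet the threshold, so Niklas controls no company.
In Rowan, Niklas's side holds only 75%, not > 75%.
So before the transaction, Niklas does not control Rowan.
After the purchase, Niklas's direct stake in Ardent rises to 71% + 18% = 89%.
Niklas holds 89% of Ardent, so Niklas controls Ardent.
Ardent and Niklas together hold 31% + 69% = 100% of Kestrel, so Niklas controls Kestrel.
Ardent and Niklas and Kestrel together hold 20% + 75% + 5% = 100% of Rowan, so Niklas controls Rowan.
Niklas did not control Rowan before and does after, so the clause is triggered.

Yes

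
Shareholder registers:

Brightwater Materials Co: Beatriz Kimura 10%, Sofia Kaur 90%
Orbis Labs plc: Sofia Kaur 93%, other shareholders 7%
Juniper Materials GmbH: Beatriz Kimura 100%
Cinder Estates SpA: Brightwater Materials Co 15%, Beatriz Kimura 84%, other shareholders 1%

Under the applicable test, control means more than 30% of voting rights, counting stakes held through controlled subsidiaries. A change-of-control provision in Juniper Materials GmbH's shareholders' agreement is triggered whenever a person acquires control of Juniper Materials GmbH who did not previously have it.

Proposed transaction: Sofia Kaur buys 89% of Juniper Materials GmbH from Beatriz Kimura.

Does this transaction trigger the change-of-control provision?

The purchase adds only to Sofia's holdings (Beatriz's stake shrinks), so Sofia is the only person who could newly come to control Juniper.
Sofia holds 90% of Brightwater, so Sofia controls Brightwater.
Sofia holds 93% of Orbis, so Sofia controls Orbis.
Neither Sofia nor any entity Sofia controls holds any voting interest in Juniper.
So before the transaction, Sofia does not control Juniper.
After the purchase, Sofia holds 89% of Juniper directly, and Beatriz's stake falls to 11%.
Sofia holds 89% of Juniper, so Sofia controls Juniper.
Sofia did not control Juniper before and does after, so the clause is triggered.

Yes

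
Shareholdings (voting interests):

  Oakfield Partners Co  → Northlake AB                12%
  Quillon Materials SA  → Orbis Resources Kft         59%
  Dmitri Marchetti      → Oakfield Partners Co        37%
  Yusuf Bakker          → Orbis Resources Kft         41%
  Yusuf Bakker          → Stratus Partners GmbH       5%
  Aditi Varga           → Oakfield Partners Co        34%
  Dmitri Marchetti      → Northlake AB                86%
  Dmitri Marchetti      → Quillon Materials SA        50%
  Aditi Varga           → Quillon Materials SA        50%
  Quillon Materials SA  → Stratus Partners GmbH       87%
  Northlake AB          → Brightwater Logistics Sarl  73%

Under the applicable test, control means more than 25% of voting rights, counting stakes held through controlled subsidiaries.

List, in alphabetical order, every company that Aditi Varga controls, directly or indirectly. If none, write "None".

Aditi holds 50% of Quillon, so Aditi controls Quillon.
Quillon holds 59% of Orbis, so Aditi controls Orbis.
Aditi holds 34% of Oakfield, so Aditi controls Oakfield.
Quillon holds 87% of Stratus, so Aditi controls Stratus.
No other company's threshold is met.

Oakfield Partners Co, Orbis Resources Kft, Quillon Materials SA, Stratus Partners GmbH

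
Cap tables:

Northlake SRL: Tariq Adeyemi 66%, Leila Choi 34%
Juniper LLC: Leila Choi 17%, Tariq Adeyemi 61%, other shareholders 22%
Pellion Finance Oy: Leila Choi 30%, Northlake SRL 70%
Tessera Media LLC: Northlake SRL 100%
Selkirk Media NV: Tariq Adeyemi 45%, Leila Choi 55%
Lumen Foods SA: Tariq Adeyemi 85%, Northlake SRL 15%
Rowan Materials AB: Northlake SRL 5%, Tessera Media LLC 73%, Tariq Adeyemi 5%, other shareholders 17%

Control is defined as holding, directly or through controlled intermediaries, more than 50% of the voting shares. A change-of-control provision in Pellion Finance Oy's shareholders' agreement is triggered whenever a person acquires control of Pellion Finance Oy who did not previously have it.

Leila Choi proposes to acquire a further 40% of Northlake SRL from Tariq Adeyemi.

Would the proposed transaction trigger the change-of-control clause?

The purchase adds only to Leila's holdings (Tariq's stake shrinks), so Leila is the only person who could newly come to control Pellion.
Leila holds 55% of Selkirk, so Leila controls Selkirk.
In Pellion, Leila's side holds only 30%, not > 50%.
So before the transaction, Leila does not control Pellion.
After the purchase, Leila's direct stake in Northlake rises to 34% + 40% = 74%, and Tariq's stake falls to 26%.
Leila holds 74% of Northlake, so Leila controls Northlake.
Leila and Northlake together hold 30% + 70% = 100% of Pellion, so Leila controls Pellion.
Leila did not control Pellion before and does after, so the clause is triggered.

Yes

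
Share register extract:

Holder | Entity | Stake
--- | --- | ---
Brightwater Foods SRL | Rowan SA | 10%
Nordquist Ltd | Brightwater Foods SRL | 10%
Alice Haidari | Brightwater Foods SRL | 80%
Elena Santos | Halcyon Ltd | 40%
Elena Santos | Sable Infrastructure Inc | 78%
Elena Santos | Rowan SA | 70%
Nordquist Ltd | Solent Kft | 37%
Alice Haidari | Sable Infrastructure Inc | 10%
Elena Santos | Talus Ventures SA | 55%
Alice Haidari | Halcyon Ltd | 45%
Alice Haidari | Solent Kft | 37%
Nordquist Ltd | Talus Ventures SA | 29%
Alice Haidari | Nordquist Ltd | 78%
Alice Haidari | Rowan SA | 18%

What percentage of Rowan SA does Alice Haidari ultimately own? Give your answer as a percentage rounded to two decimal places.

Alice reaches Rowan along 3 paths.
Direct stake: 18% = 18%.
Via Brightwater: 80% × 10% = 8%.
Via Nordquist → Brightwater: 78% × 10% × 10% = 0.78%.
Total: 18% + 8% + 0.78% = 26.78%.

26.78%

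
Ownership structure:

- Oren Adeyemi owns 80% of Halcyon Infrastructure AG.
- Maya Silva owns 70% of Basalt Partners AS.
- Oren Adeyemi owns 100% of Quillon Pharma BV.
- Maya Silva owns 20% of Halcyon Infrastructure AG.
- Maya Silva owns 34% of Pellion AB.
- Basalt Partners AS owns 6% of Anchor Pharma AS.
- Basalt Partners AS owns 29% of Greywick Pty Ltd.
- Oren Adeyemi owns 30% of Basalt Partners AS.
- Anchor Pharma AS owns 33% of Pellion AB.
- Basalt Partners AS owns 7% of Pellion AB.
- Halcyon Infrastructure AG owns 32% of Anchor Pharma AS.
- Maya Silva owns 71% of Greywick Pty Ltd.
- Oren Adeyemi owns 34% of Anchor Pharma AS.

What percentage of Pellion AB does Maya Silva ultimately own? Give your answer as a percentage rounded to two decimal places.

Maya reaches Pellion along 4 paths.
Via Basalt: 70% × 7% = 4.9%.
Direct stake: 34% = 34%.
Via Halcyon → Anchor: 20% × 32% × 33% = 2.112%.
Via Basalt → Anchor: 70% × 6% × 33% = 1.386%.
Total: 4.9% + 34% + 2.112% + 1.386% = 42.398%.
Rounded: 42.40%.

42.40%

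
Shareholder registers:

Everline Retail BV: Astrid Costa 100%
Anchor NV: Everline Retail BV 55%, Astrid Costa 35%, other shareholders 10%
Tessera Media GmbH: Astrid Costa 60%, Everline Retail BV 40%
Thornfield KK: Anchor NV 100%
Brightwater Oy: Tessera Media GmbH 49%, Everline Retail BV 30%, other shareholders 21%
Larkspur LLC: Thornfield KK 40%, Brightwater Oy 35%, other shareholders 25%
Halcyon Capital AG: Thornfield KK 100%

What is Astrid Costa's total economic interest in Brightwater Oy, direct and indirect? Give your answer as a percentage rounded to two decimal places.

79.00%

Astrid reaches Brightwater along 3 paths.
Via Tessera: 60% × 49% = 29.4%.
Via Everline → Tessera: 100% × 40% × 49% = 19.6%.
Via Everline: 100% × 30% = 30%.
Total: 29.4% + 19.6% + 30% = 79%.
Rounded: 79.00%.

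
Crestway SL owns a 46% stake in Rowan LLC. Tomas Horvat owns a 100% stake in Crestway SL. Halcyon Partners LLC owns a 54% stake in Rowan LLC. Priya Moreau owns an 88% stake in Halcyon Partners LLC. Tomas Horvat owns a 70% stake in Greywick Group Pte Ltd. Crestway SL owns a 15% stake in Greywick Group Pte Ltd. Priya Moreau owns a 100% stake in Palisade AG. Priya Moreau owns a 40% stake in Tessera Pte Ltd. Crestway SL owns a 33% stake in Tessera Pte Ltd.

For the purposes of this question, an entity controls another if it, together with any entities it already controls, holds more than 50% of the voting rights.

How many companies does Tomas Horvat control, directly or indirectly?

2

Tomas holds 100% of Crestway, so Tomas controls Crestway.
Tomas and Crestway together hold 70% + 15% = 85% of Greywick, so Tomas controls Greywick.
No other company's threshold is met.
Tomas controls 2 companies.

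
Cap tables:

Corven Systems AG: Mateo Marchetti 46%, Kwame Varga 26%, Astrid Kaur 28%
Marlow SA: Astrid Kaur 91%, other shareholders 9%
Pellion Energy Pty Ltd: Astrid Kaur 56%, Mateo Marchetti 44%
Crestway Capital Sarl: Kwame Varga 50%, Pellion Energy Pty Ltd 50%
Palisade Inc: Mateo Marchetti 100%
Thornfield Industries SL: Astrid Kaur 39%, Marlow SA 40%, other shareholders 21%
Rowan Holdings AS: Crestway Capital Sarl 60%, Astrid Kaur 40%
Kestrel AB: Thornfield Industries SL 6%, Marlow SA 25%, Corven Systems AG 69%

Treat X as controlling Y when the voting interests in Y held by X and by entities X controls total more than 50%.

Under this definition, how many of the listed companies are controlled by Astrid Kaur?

Astrid holds 91% of Marlow, so Astrid controls Marlow.
Astrid holds 56% of Pellion, so Astrid controls Pellion.
Astrid and Marlow together hold 39% + 40% = 79% of Thornfield, so Astrid controls Thornfield.
No other company's threshold is met.
Astrid controls 3 companies.

3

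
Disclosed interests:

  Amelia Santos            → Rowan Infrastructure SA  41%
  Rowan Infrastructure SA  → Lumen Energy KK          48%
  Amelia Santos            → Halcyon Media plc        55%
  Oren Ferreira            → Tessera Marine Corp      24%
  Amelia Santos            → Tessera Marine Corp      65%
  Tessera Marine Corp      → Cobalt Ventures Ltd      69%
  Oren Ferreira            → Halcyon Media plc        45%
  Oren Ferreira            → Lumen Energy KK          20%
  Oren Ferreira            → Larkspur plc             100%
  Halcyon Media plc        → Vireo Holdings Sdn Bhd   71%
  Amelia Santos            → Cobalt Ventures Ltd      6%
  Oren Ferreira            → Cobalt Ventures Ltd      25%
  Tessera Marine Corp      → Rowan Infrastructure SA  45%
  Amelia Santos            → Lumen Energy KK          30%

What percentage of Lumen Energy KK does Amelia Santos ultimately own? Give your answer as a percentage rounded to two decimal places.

Amelia reaches Lumen along 3 paths.
Via Tessera → Rowan: 65% × 45% × 48% = 14.04%.
Via Rowan: 41% × 48% = 19.68%.
Direct stake: 30% = 30%.
Total: 14.04% + 19.68% + 30% = 63.72%.

63.72%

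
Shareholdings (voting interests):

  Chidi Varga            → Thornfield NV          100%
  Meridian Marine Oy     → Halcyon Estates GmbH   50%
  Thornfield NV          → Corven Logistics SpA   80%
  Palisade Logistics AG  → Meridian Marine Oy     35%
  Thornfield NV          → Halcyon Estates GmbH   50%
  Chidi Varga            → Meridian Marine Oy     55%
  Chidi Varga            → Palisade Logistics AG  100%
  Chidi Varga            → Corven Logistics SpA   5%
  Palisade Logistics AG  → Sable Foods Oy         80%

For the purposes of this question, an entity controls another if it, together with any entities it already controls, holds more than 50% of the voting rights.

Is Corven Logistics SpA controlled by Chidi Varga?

Chidi holds 100% of Thornfield, so Chidi controls Thornfield.
Thornfield and Chidi together hold 80% + 5% = 85% of Corven, so Chidi controls Corven.

Yes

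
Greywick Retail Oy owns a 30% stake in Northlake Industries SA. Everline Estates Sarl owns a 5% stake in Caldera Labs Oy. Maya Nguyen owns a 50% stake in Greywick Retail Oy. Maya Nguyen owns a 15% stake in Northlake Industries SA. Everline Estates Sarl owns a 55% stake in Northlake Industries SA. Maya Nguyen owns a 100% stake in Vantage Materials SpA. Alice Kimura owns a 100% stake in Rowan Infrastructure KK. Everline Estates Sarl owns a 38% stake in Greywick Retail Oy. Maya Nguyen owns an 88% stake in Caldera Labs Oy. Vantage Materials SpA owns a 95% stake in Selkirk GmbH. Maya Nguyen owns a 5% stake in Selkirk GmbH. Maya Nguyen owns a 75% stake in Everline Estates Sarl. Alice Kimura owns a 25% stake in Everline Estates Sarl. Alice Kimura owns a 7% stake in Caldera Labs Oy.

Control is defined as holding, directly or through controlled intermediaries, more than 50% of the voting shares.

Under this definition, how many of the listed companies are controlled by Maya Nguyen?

Maya holds 100% of Vantage, so Maya controls Vantage.
Maya holds 75% of Everline, so Maya controls Everline.
Maya and Everline together hold 88% + 5% = 93% of Caldera, so Maya controls Caldera.
Everline and Maya together hold 38% + 50% = 88% of Greywick, so Maya controls Greywick.
Vantage and Maya together hold 95% + 5% = 100% of Selkirk, so Maya controls Selkirk.
Maya and Everline and Greywick together hold 15% + 55% + 30% = 100% of Northlake, so Maya controls Northlake.
No other company's threshold is met.
Maya controls 6 companies.

6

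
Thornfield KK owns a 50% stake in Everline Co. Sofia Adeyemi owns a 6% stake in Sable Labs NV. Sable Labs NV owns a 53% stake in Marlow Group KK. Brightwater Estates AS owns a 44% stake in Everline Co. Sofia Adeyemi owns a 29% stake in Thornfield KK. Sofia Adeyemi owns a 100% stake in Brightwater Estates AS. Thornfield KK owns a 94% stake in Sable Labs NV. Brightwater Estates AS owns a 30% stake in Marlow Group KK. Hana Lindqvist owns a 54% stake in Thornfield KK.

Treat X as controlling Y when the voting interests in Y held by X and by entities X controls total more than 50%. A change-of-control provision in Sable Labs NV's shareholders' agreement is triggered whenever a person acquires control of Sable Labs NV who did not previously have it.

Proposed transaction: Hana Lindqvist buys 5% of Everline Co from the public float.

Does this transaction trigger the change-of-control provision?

No

The purchase changes only Hana's holdings, so Hana is the only person who could newly come to control Sable.
Hana holds 54% of Thornfield, so Hana controls Thornfield.
Thornfield holds 94% of Sable, so Hana controls Sable.
So Hana already controls Sable before the transaction.
After the purchase, Hana holds 5% of Everline directly.
Hana controlled Sable already, so this is not a new person acquiring control; every other person's position is unchanged or reduced.
No new person acquires control, so the clause is not triggered.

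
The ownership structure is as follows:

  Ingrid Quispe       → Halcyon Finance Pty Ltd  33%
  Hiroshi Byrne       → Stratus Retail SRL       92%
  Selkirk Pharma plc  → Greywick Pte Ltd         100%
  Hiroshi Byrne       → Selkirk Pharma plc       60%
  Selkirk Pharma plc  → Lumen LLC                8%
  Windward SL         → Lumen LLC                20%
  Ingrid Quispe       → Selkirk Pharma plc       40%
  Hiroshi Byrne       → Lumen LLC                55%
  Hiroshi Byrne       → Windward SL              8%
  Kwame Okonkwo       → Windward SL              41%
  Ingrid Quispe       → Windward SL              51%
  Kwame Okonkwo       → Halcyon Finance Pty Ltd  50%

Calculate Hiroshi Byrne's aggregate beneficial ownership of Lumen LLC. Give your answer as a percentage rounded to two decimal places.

61.40%

Hiroshi reaches Lumen along 3 paths.
Via Windward: 8% × 20% = 1.6%.
Direct stake: 55% = 55%.
Via Selkirk: 60% × 8% = 4.8%.
Total: 1.6% + 55% + 4.8% = 61.4%.
Rounded: 61.40%.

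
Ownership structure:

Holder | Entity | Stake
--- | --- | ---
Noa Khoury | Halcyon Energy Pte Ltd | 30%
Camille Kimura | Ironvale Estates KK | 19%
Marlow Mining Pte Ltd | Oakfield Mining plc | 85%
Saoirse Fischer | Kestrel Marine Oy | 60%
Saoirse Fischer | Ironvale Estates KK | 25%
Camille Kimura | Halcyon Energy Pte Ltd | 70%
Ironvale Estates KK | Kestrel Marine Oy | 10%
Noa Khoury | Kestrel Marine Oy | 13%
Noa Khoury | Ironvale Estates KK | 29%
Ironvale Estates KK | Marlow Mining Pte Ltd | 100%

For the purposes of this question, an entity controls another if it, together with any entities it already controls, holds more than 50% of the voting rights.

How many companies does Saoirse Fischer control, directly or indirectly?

1

Saoirse holds 60% of Kestrel, so Saoirse controls Kestrel.
No other company's threshold is met.
Saoirse controls 1 company.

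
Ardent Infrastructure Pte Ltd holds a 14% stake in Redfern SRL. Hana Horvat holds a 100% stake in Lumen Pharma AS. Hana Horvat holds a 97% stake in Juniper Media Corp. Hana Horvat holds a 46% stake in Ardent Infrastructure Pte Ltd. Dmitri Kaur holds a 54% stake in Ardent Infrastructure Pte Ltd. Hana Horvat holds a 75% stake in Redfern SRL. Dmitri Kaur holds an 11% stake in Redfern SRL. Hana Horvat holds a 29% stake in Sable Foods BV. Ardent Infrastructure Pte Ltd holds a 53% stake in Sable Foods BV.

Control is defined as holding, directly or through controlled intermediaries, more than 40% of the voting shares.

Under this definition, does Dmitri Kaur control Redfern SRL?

Dmitri holds 54% of Ardent, so Dmitri controls Ardent.
Ardent holds 53% of Sable, so Dmitri controls Sable.
In Redfern, Dmitri's side holds only 11% + 14% = 25%, not > 40%.
So Dmitri does not control Redfern.

No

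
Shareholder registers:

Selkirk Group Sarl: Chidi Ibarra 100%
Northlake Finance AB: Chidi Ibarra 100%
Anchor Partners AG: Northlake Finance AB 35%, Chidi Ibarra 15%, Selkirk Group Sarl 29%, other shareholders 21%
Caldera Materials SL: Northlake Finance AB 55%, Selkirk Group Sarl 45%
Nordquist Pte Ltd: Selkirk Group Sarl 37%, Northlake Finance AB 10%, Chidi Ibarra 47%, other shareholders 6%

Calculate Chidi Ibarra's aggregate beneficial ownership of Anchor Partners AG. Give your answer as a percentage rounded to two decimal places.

79.00%

Chidi reaches Anchor along 3 paths.
Via Northlake: 100% × 35% = 35%.
Direct stake: 15% = 15%.
Via Selkirk: 100% × 29% = 29%.
Total: 35% + 15% + 29% = 79%.
Rounded: 79.00%.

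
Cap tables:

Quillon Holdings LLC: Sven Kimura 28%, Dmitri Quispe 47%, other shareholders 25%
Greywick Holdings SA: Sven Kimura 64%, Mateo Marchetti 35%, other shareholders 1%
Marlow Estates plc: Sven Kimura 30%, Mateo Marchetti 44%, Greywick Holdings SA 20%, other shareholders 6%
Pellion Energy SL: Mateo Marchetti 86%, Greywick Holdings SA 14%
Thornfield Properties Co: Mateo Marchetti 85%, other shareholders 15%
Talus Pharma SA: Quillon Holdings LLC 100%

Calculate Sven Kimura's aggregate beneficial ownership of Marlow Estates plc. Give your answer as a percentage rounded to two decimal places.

Sven reaches Marlow along 2 paths.
Direct stake: 30% = 30%.
Via Greywick: 64% × 20% = 12.8%.
Total: 30% + 12.8% = 42.8%.
Rounded: 42.80%.

42.80%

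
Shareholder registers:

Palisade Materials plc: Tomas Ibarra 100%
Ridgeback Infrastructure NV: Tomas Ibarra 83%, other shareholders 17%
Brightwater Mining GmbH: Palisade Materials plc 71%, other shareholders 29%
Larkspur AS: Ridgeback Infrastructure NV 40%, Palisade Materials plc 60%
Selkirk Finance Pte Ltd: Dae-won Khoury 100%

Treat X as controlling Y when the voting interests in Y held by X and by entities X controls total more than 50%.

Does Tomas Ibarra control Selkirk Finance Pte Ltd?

No

Tomas holds 100% of Palisade, so Tomas controls Palisade.
Tomas holds 83% of Ridgeback, so Tomas controls Ridgeback.
Palisade holds 71% of Brightwater, so Tomas controls Brightwater.
Ridgeback and Palisade together hold 40% + 60% = 100% of Larkspur, so Tomas controls Larkspur.
Neither Tomas nor any entity Tomas controls holds any voting interest in Selkirk.
So Tomas does not control Selkirk.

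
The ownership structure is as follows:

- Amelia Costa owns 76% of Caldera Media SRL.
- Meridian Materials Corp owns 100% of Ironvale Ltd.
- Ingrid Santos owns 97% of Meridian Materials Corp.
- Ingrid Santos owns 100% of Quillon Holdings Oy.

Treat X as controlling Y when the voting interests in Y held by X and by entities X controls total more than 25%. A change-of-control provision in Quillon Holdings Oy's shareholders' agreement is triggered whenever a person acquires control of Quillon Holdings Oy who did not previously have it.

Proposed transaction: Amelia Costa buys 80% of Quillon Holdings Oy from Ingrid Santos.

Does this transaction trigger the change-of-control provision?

Yes

The purchase adds only to Amelia's holdings (Ingrid's stake shrinks), so Amelia is the only person who could newly come to control Quillon.
Amelia holds 76% of Caldera, so Amelia controls Caldera.
Neither Amelia nor any entity Amelia controls holds any voting interest in Quillon.
So before the transaction, Amelia does not control Quillon.
After the purchase, Amelia holds 80% of Quillon directly, and Ingrid's stake falls to 20%.
Amelia holds 80% of Quillon, so Amelia controls Quillon.
Amelia did not control Quillon before and does after, so the clause is triggered.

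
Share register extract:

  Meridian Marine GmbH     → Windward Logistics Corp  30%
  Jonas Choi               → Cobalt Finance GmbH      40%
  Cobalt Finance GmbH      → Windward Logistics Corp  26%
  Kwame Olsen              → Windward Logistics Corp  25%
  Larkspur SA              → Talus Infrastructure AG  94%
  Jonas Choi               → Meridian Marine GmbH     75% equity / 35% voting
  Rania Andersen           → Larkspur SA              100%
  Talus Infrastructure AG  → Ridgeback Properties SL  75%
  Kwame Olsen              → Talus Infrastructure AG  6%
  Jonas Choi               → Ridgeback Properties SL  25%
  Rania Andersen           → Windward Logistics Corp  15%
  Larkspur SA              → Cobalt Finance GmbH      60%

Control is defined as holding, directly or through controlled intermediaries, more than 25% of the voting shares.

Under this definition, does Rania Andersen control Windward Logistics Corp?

Rania holds 100% of Larkspur, so Rania controls Larkspur.
Larkspur holds 60% of Cobalt, so Rania controls Cobalt.
Rania and Cobalt together hold 15% + 26% = 41% of Windward, so Rania controls Windward.

Yes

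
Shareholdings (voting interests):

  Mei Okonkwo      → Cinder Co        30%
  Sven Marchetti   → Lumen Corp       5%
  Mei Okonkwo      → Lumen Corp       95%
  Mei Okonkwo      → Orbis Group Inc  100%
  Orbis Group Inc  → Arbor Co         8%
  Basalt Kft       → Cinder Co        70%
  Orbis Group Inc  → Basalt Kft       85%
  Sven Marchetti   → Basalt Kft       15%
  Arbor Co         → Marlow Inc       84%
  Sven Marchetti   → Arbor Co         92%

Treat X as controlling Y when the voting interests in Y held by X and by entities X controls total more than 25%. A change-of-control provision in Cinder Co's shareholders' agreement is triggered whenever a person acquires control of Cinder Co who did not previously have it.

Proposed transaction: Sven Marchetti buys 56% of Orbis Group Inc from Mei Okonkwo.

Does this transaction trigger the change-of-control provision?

Yes

The purchase adds only to Sven's holdings (Mei's stake shrinks), so Sven is the only person who could newly come to control Cinder.
Sven holds 92% of Arbor, so Sven controls Arbor.
Arbor holds 84% of Marlow, so Sven controls Marlow.
Neither Sven nor any entity Sven controls holds any voting interest in Cinder.
So before the transaction, Sven does not control Cinder.
After the purchase, Sven holds 56% of Orbis directly, and Mei's stake falls to 44%.
Sven holds 56% of Orbis, so Sven controls Orbis.
Sven and Orbis together hold 15% + 85% = 100% of Basalt, so Sven controls Basalt.
Basalt holds 70% of Cinder, so Sven controls Cinder.
Sven did not control Cinder before and does after, so the clause is triggered.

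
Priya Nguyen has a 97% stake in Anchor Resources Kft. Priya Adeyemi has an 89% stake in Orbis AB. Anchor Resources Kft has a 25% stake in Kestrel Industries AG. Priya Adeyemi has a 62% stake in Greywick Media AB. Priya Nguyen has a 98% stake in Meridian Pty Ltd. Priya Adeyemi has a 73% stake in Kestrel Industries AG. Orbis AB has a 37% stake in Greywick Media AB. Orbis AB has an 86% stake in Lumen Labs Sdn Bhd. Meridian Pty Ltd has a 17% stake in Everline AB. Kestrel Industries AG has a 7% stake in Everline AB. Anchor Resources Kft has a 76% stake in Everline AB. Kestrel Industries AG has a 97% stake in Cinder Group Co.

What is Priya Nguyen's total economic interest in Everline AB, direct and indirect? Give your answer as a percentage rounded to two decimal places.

92.08%

Priya Nguyen reaches Everline along 3 paths.
Via Anchor → Kestrel: 97% × 25% × 7% = 1.6975%.
Via Meridian: 98% × 17% = 16.66%.
Via Anchor: 97% × 76% = 73.72%.
Total: 1.6975% + 16.66% + 73.72% = 92.0775%.
Rounded: 92.08%.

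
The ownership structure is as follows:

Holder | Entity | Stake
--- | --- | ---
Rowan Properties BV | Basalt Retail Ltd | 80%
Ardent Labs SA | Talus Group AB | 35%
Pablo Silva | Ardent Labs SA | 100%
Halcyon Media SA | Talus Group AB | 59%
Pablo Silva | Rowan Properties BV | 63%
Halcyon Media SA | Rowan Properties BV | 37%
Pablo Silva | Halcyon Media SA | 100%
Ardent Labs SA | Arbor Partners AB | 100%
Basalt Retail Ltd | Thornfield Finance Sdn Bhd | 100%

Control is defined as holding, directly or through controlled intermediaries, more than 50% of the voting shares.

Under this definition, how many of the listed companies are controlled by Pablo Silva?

7

Pablo holds 100% of Halcyon, so Pablo controls Halcyon.
Pablo holds 100% of Ardent, so Pablo controls Ardent.
Ardent and Halcyon together hold 35% + 59% = 94% of Talus, so Pablo controls Talus.
Pablo and Halcyon together hold 63% + 37% = 100% of Rowan, so Pablo controls Rowan.
Rowan holds 80% of Basalt, so Pablo controls Basalt.
Basalt holds 100% of Thornfield, so Pablo controls Thornfield.
Ardent holds 100% of Arbor, so Pablo controls Arbor.
Pablo controls 7 companies.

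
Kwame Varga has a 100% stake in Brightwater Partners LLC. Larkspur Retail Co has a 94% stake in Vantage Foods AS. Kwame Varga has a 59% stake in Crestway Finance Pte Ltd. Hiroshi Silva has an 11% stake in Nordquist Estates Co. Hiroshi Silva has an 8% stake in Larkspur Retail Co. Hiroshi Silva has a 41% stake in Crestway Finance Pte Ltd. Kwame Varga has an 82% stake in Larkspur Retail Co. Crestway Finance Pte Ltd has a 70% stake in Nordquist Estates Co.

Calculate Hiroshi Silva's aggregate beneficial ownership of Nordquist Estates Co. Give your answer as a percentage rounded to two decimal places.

39.70%

Hiroshi reaches Nordquist along 2 paths.
Via Crestway: 41% × 70% = 28.7%.
Direct stake: 11% = 11%.
Total: 28.7% + 11% = 39.7%.
Rounded: 39.70%.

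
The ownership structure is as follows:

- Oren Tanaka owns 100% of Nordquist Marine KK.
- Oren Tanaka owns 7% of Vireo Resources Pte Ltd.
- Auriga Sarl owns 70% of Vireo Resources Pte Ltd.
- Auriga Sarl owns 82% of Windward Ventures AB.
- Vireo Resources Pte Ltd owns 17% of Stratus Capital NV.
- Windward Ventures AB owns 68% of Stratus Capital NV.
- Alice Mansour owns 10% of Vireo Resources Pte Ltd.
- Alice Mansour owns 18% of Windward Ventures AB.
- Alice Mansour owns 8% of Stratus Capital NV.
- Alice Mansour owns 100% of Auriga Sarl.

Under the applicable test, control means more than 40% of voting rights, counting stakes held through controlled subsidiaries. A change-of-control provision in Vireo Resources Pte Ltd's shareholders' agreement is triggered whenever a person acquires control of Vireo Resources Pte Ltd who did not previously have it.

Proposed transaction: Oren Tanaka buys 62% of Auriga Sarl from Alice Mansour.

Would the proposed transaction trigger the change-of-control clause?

Yes

The purchase adds only to Oren's holdings (Alice's stake shrinks), so Oren is the only person who could newly come to control Vireo.
Oren holds 100% of Nordquist, so Oren controls Nordquist.
In Vireo, Oren's side holds only 7%, not > 40%.
So before the transaction, Oren does not control Vireo.
After the purchase, Oren holds 62% of Auriga directly, and Alice's stake falls to 38%.
Oren holds 62% of Auriga, so Oren controls Auriga.
Auriga and Oren together hold 70% + 7% = 77% of Vireo, so Oren controls Vireo.
Oren did not control Vireo before and does after, so the clause is triggered.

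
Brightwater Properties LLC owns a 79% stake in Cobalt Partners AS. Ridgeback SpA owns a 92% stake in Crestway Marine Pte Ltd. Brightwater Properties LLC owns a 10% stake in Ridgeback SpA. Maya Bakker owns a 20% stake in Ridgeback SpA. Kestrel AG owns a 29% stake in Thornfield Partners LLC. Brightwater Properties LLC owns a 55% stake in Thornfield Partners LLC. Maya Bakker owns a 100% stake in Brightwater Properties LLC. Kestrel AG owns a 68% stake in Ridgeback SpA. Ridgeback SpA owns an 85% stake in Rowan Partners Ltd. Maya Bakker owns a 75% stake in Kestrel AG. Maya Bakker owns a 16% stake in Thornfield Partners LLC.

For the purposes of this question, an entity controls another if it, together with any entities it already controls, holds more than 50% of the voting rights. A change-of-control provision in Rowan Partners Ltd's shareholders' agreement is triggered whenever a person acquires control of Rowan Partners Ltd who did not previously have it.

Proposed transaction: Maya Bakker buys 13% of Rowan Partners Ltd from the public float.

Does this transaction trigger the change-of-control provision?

The purchase changes only Maya's holdings, so Maya is the only person who could newly come to control Rowan.
Maya holds 100% of Brightwater, so Maya controls Brightwater.
Maya holds 75% of Kestrel, so Maya controls Kestrel.
Brightwater and Maya and Kestrel together hold 10% + 20% + 68% = 98% of Ridgeback, so Maya controls Ridgeback.
Ridgeback holds 85% of Rowan, so Maya controls Rowan.
So Maya already controls Rowan before the transaction.
After the purchase, Maya holds 13% of Rowan directly.
Maya controlled Rowan already, so this is not a new person acquiring control; every other person's position is unchanged or reduced.
No new person acquires control, so the clause is not triggered.

No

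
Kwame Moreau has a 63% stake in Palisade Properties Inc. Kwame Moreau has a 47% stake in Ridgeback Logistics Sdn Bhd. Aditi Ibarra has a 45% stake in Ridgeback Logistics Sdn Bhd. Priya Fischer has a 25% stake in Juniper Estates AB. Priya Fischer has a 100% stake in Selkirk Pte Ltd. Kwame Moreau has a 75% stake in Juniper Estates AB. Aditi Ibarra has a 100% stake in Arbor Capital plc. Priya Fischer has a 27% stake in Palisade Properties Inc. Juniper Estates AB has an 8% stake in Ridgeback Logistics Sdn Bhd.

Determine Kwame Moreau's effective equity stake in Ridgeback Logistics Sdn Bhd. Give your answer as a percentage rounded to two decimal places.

53.00%

Kwame reaches Ridgeback along 2 paths.
Direct stake: 47% = 47%.
Via Juniper: 75% × 8% = 6%.
Total: 47% + 6% = 53%.
Rounded: 53.00%.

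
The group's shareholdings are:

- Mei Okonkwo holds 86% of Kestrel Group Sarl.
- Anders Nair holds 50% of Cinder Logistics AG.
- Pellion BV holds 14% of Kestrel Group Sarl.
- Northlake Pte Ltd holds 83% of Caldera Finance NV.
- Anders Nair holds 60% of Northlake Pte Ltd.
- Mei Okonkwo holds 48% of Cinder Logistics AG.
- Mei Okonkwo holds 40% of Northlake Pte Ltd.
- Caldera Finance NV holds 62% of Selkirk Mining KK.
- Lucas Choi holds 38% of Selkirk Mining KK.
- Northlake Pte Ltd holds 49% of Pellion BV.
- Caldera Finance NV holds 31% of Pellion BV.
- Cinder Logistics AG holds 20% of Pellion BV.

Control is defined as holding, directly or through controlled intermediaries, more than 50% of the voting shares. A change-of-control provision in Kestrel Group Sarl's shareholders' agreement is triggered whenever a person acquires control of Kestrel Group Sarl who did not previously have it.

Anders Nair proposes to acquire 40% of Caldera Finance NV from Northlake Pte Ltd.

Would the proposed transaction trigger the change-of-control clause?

No

The purchase adds only to Anders's holdings (Northlake's stake shrinks), so Anders is the only person who could newly come to control Kestrel.
Anders holds 60% of Northlake, so Anders controls Northlake.
Northlake holds 83% of Caldera, so Anders controls Caldera.
Northlake and Caldera together hold 49% + 31% = 80% of Pellion, so Anders controls Pellion.
Caldera holds 62% of Selkirk, so Anders controls Selkirk.
In Kestrel, Anders's side holds only 14%, not > 50%.
So before the transaction, Anders does not control Kestrel.
After the purchase, Anders holds 40% of Caldera directly, and Northlake's stake falls to 43%.
Northlake and Anders together hold 43% + 40% = 83% of Caldera, so Anders controls Caldera.
After the transaction, Anders's side holds 14% of Kestrel, not > 50%, so Anders still does not control Kestrel.
No new person acquires control, so the clause is not triggered.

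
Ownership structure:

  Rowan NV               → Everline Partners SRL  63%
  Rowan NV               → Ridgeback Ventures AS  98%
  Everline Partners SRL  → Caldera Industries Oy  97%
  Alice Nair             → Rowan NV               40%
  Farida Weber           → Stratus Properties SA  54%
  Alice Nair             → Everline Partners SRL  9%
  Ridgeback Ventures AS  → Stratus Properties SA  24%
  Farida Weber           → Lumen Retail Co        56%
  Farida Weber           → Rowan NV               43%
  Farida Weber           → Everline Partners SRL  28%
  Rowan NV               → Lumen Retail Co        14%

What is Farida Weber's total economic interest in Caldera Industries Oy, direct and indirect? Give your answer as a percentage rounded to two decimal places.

53.44%

Farida reaches Caldera along 2 paths.
Via Everline: 28% × 97% = 27.16%.
Via Rowan → Everline: 43% × 63% × 97% = 26.2773%.
Total: 27.16% + 26.2773% = 53.4373%.
Rounded: 53.44%.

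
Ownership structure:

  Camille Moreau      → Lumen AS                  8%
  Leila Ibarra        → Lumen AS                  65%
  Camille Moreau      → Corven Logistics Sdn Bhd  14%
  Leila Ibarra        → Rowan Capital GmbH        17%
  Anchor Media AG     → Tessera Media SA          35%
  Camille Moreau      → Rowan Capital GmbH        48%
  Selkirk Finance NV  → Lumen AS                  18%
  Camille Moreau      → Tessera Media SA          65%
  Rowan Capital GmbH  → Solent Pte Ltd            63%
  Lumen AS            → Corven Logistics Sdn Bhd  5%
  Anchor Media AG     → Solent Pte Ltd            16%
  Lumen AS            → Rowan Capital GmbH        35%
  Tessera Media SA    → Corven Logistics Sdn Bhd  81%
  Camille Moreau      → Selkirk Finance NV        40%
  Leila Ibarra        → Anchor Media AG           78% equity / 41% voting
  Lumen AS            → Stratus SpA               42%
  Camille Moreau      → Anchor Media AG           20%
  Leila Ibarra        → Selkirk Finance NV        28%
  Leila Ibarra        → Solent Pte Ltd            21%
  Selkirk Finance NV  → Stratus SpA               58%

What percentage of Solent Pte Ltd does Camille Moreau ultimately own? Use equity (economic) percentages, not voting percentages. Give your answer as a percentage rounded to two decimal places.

Camille reaches Solent along 4 paths.
Via Rowan: 48% × 63% = 30.24%.
Via Lumen → Rowan: 8% × 35% × 63% = 1.764%.
Via Selkirk → Lumen → Rowan: 40% × 18% × 35% × 63% = 1.5876%.
Via Anchor: 20% × 16% = 3.2%.
Total: 30.24% + 1.764% + 1.5876% + 3.2% = 36.7916%.
Rounded: 36.79%.

36.79%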